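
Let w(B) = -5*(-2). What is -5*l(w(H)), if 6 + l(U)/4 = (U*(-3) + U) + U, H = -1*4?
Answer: 320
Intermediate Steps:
H = -4
w(B) = 10
l(U) = -24 - 4*U (l(U) = -24 + 4*((U*(-3) + U) + U) = -24 + 4*((-3*U + U) + U) = -24 + 4*(-2*U + U) = -24 + 4*(-U) = -24 - 4*U)
-5*l(w(H)) = -5*(-24 - 4*10) = -5*(-24 - 40) = -5*(-64) = 320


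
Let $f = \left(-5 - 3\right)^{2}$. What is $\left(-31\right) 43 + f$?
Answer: $-1269$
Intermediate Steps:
$f = 64$ ($f = \left(-8\right)^{2} = 64$)
$\left(-31\right) 43 + f = \left(-31\right) 43 + 64 = -1333 + 64 = -1269$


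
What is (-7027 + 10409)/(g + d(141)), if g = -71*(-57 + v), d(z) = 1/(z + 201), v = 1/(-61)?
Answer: 70555284/84452857 ≈ 0.83544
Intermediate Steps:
v = -1/61 ≈ -0.016393
d(z) = 1/(201 + z)
g = 246938/61 (g = -71*(-57 - 1/61) = -71*(-3478/61) = 246938/61 ≈ 4048.2)
(-7027 + 10409)/(g + d(141)) = (-7027 + 10409)/(246938/61 + 1/(201 + 141)) = 3382/(246938/61 + 1/342) = 3382/(84452857/20862) = 3382*(20862/84452857) = 70555284/84452857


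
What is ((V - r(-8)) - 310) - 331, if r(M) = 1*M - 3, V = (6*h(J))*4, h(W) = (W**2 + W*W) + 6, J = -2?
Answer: -294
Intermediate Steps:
h(W) = 6 + 2*W**2 (h(W) = (W**2 + W**2) + 6 = 2*W**2 + 6 = 6 + 2*W**2)
V = 336 (V = (6*(6 + 2*(-2)**2))*4 = (6*(6 + 2*4))*4 = (6*(6 + 8))*4 = (6*14)*4 = 84*4 = 336)
r(M) = -3 + M (r(M) = M - 3 = -3 + M)
((V - r(-8)) - 310) - 331 = ((336 - (-3 - 8)) - 310) - 331 = ((336 - 1*(-11)) - 310) - 331 = ((336 + 11) - 310) - 331 = (347 - 310) - 331 = 37 - 331 = -294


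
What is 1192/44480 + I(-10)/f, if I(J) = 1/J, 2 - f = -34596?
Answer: 2577273/96182440 ≈ 0.026796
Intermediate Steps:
f = 34598 (f = 2 - 1*(-34596) = 2 + 34596 = 34598)
1192/44480 + I(-10)/f = 1192/44480 + 1/(-10*34598) = 1192*(1/44480) - ⅒*1/34598 = 149/5560 - 1/345980 = 2577273/96182440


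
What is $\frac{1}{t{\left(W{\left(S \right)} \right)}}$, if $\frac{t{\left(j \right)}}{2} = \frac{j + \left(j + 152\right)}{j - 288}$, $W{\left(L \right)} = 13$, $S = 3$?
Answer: $- \frac{275}{356} \approx -0.77247$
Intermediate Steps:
$t{\left(j \right)} = \frac{2 \left(152 + 2 j\right)}{-288 + j}$ ($t{\left(j \right)} = 2 \frac{j + \left(j + 152\right)}{j - 288} = 2 \frac{j + \left(152 + j\right)}{-288 + j} = 2 \frac{152 + 2 j}{-288 + j} = \frac{2 \left(152 + 2 j\right)}{-288 + j}$)
$\frac{1}{t{\left(W{\left(S \right)} \right)}} = \frac{1}{4 \frac{1}{-288 + 13} \left(76 + 13\right)} = \frac{1}{4 \frac{1}{-275} \cdot 89} = \frac{1}{4 \left(- \frac{1}{275}\right) 89} = \frac{1}{- \frac{356}{275}} = - \frac{275}{356}$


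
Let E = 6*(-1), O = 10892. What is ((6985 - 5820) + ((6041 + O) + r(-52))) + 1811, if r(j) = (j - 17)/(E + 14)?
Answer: 159203/8 ≈ 19900.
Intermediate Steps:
E = -6
r(j) = -17/8 + j/8 (r(j) = (j - 17)/(-6 + 14) = (-17 + j)/8 = (-17 + j)*(⅛) = -17/8 + j/8)
((6985 - 5820) + ((6041 + O) + r(-52))) + 1811 = ((6985 - 5820) + ((6041 + 10892) + (-17/8 + (⅛)*(-52)))) + 1811 = (1165 + (16933 + (-17/8 - 13/2))) + 1811 = (1165 + (16933 - 69/8)) + 1811 = (1165 + 135395/8) + 1811 = 144715/8 + 1811 = 159203/8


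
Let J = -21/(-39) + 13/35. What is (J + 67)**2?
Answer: 954748201/207025 ≈ 4611.8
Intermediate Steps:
J = 414/455 (J = -21*(-1/39) + 13*(1/35) = 7/13 + 13/35 = 414/455 ≈ 0.90989)
(J + 67)**2 = (414/455 + 67)**2 = (30899/455)**2 = 954748201/207025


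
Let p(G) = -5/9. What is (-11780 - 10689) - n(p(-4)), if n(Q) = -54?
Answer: -22415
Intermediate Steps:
p(G) = -5/9 (p(G) = -5*1/9 = -5/9)
(-11780 - 10689) - n(p(-4)) = (-11780 - 10689) - 1*(-54) = -22469 + 54 = -22415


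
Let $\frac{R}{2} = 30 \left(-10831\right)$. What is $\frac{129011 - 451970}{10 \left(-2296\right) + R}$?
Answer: $\frac{322959}{672820} \approx 0.48001$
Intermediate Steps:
$R = -649860$ ($R = 2 \cdot 30 \left(-10831\right) = 2 \left(-324930\right) = -649860$)
$\frac{129011 - 451970}{10 \left(-2296\right) + R} = \frac{129011 - 451970}{10 \left(-2296\right) - 649860} = - \frac{322959}{-22960 - 649860} = - \frac{322959}{-672820} = \left(-322959\right) \left(- \frac{1}{672820}\right) = \frac{322959}{672820}$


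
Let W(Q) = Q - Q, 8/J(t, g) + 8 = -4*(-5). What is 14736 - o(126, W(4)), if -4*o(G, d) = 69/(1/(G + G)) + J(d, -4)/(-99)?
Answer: 11335301/594 ≈ 19083.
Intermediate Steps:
J(t, g) = ⅔ (J(t, g) = 8/(-8 - 4*(-5)) = 8/(-8 + 20) = 8/12 = 8*(1/12) = ⅔)
W(Q) = 0
o(G, d) = 1/594 - 69*G/2 (o(G, d) = -(69/(1/(G + G)) + (⅔)/(-99))/4 = -(69/(1/(2*G)) + (⅔)*(-1/99))/4 = -(69/((1/(2*G))) - 2/297)/4 = -(69*(2*G) - 2/297)/4 = -(138*G - 2/297)/4 = -(-2/297 + 138*G)/4 = 1/594 - 69*G/2)
14736 - o(126, W(4)) = 14736 - (1/594 - 69/2*126) = 14736 - (1/594 - 4347) = 14736 - 1*(-2582117/594) = 14736 + 2582117/594 = 11335301/594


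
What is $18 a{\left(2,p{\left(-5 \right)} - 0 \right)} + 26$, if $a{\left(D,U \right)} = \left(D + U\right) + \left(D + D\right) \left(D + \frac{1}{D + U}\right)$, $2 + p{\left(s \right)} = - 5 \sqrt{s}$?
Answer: $170 - \frac{2178 i \sqrt{5}}{25} \approx 170.0 - 194.81 i$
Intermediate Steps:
$p{\left(s \right)} = -2 - 5 \sqrt{s}$
$a{\left(D,U \right)} = D + U + 2 D \left(D + \frac{1}{D + U}\right)$ ($a{\left(D,U \right)} = \left(D + U\right) + 2 D \left(D + \frac{1}{D + U}\right) = D + U + 2 D \left(D + \frac{1}{D + U}\right)$)
$18 a{\left(2,p{\left(-5 \right)} - 0 \right)} + 26 = 18 \frac{2^{2} + \left(\left(-2 - 5 \sqrt{-5}\right) - 0\right)^{2} + 2 \cdot 2 + 2 \cdot 2^{3} + 2 \cdot 2 \left(\left(-2 - 5 \sqrt{-5}\right) - 0\right) + 2 \left(\left(-2 - 5 \sqrt{-5}\right) - 0\right) 2^{2}}{2 - \left(2 + 5 \sqrt{-5}\right)} + 26 = 18 \frac{4 + \left(\left(-2 - 5 i \sqrt{5}\right) + 0\right)^{2} + 4 + 2 \cdot 8 + 2 \cdot 2 \left(\left(-2 - 5 i \sqrt{5}\right) + 0\right) + 2 \left(\left(-2 - 5 i \sqrt{5}\right) + 0\right) 4}{2 - \left(2 + 5 i \sqrt{5}\right)} + 26 = 18 \frac{4 + \left(\left(-2 - 5 i \sqrt{5}\right) + 0\right)^{2} + 4 + 16 + 2 \cdot 2 \left(\left(-2 - 5 i \sqrt{5}\right) + 0\right) + 2 \left(\left(-2 - 5 i \sqrt{5}\right) + 0\right) 4}{2 - \left(2 + 5 i \sqrt{5}\right)} + 26 = 18 \frac{4 + \left(-2 - 5 i \sqrt{5}\right)^{2} + 4 + 16 + 2 \cdot 2 \left(-2 - 5 i \sqrt{5}\right) + 2 \left(-2 - 5 i \sqrt{5}\right) 4}{2 - \left(2 + 5 i \sqrt{5}\right)} + 26 = 18 \frac{4 + \left(-2 - 5 i \sqrt{5}\right)^{2} + 4 + 16 - \left(8 + 20 i \sqrt{5}\right) - \left(16 + 40 i \sqrt{5}\right)}{\left(-5\right) i \sqrt{5}} + 26 = 18 \frac{i \sqrt{5}}{25} \left(\left(-2 - 5 i \sqrt{5}\right)^{2} - 60 i \sqrt{5}\right) + 26 = 18 \frac{i \sqrt{5} \left(\left(-2 - 5 i \sqrt{5}\right)^{2} - 60 i \sqrt{5}\right)}{25} + 26 = \frac{18 i \sqrt{5} \left(\left(-2 - 5 i \sqrt{5}\right)^{2} - 60 i \sqrt{5}\right)}{25} + 26 = 26 + \frac{18 i \sqrt{5} \left(\left(-2 - 5 i \sqrt{5}\right)^{2} - 60 i \sqrt{5}\right)}{25}$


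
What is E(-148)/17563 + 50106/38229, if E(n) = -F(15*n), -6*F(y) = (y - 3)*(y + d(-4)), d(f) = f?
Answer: 830266714/17215793 ≈ 48.227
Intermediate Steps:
F(y) = -(-4 + y)*(-3 + y)/6 (F(y) = -(y - 3)*(y - 4)/6 = -(-3 + y)*(-4 + y)/6 = -(-4 + y)*(-3 + y)/6)
E(n) = 2 - 35*n/2 + 75*n**2/2 (E(n) = -(-2 - 225*n**2/6 + 7*(15*n)/6) = -(-2 - 75*n**2/2 + 35*n/2) = 2 - 35*n/2 + 75*n**2/2)
E(-148)/17563 + 50106/38229 = (2 - 35/2*(-148) + (75/2)*(-148)**2)/17563 + 50106/38229 = (2 + 2590 + (75/2)*21904)*(1/17563) + 50106*(1/38229) = (2 + 2590 + 821400)*(1/17563) + 16702/12743 = 823992*(1/17563) + 16702/12743 = 63384/1351 + 16702/12743 = 830266714/17215793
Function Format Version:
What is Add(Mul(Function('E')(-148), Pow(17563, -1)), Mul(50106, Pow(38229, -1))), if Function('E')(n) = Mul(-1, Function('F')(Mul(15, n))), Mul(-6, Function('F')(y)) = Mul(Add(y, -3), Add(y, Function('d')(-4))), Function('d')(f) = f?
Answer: Rational(830266714, 17215793) ≈ 48.227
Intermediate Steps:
Function('F')(y) = Mul(Rational(-1, 6), Add(-4, y), Add(-3, y)) (Function('F')(y) = Mul(Rational(-1, 6), Mul(Add(y, -3), Add(y, -4))) = Mul(Rational(-1, 6), Mul(Add(-3, y), Add(-4, y))) = Mul(Rational(-1, 6), Mul(Add(-4, y), Add(-3, y))) = Mul(Rational(-1, 6), Add(-4, y), Add(-3, y)))
Function('E')(n) = Add(2, Mul(Rational(-35, 2), n), Mul(Rational(75, 2), Pow(n, 2))) (Function('E')(n) = Mul(-1, Add(-2, Mul(Rational(-1, 6), Pow(Mul(15, n), 2)), Mul(Rational(7, 6), Mul(15, n)))) = Mul(-1, Add(-2, Mul(Rational(-1, 6), Mul(225, Pow(n, 2))), Mul(Rational(35, 2), n))) = Mul(-1, Add(-2, Mul(Rational(-75, 2), Pow(n, 2)), Mul(Rational(35, 2), n))) = Add(2, Mul(Rational(-35, 2), n), Mul(Rational(75, 2), Pow(n, 2))))
Add(Mul(Function('E')(-148), Pow(17563, -1)), Mul(50106, Pow(38229, -1))) = Add(Mul(Add(2, Mul(Rational(-35, 2), -148), Mul(Rational(75, 2), Pow(-148, 2))), Pow(17563, -1)), Mul(50106, Pow(38229, -1))) = Add(Mul(Add(2, 2590, Mul(Rational(75, 2), 21904)), Rational(1, 17563)), Mul(50106, Rational(1, 38229))) = Add(Mul(Add(2, 2590, 821400), Rational(1, 17563)), Rational(16702, 12743)) = Add(Mul(823992, Rational(1, 17563)), Rational(16702, 12743)) = Add(Rational(63384, 1351), Rational(16702, 12743)) = Rational(830266714, 17215793)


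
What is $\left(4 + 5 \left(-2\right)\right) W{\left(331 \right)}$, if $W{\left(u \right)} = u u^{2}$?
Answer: $-217588146$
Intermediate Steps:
$W{\left(u \right)} = u^{3}$
$\left(4 + 5 \left(-2\right)\right) W{\left(331 \right)} = \left(4 + 5 \left(-2\right)\right) 331^{3} = \left(4 - 10\right) 36264691 = \left(-6\right) 36264691 = -217588146$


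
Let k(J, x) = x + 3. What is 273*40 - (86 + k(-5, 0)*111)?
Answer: 10501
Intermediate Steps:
k(J, x) = 3 + x
273*40 - (86 + k(-5, 0)*111) = 273*40 - (86 + (3 + 0)*111) = 10920 - (86 + 3*111) = 10920 - (86 + 333) = 10920 - 1*419 = 10920 - 419 = 10501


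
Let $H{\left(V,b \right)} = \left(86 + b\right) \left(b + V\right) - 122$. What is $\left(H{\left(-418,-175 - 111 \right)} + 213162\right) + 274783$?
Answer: $628623$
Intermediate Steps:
$H{\left(V,b \right)} = -122 + \left(86 + b\right) \left(V + b\right)$ ($H{\left(V,b \right)} = \left(86 + b\right) \left(V + b\right) - 122 = -122 + \left(86 + b\right) \left(V + b\right)$)
$\left(H{\left(-418,-175 - 111 \right)} + 213162\right) + 274783 = \left(\left(-122 + \left(-175 - 111\right)^{2} + 86 \left(-418\right) + 86 \left(-175 - 111\right) - 418 \left(-175 - 111\right)\right) + 213162\right) + 274783 = \left(\left(-122 + \left(-286\right)^{2} - 35948 + 86 \left(-286\right) - -119548\right) + 213162\right) + 274783 = \left(\left(-122 + 81796 - 35948 - 24596 + 119548\right) + 213162\right) + 274783 = \left(140678 + 213162\right) + 274783 = 353840 + 274783 = 628623$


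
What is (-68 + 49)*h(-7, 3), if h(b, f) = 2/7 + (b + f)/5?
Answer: 342/35 ≈ 9.7714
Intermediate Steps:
h(b, f) = 2/7 + b/5 + f/5 (h(b, f) = 2*(⅐) + (b + f)*(⅕) = 2/7 + (b/5 + f/5) = 2/7 + b/5 + f/5)
(-68 + 49)*h(-7, 3) = (-68 + 49)*(2/7 + (⅕)*(-7) + (⅕)*3) = -19*(2/7 - 7/5 + ⅗) = -19*(-18/35) = 342/35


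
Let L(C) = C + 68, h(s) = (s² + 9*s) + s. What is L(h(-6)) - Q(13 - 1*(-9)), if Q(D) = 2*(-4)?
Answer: 52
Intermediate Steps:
h(s) = s² + 10*s
Q(D) = -8
L(C) = 68 + C
L(h(-6)) - Q(13 - 1*(-9)) = (68 - 6*(10 - 6)) - 1*(-8) = (68 - 6*4) + 8 = (68 - 24) + 8 = 44 + 8 = 52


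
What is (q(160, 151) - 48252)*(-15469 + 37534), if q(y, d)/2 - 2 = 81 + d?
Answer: -1054353960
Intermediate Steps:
q(y, d) = 166 + 2*d (q(y, d) = 4 + 2*(81 + d) = 4 + (162 + 2*d) = 166 + 2*d)
(q(160, 151) - 48252)*(-15469 + 37534) = ((166 + 2*151) - 48252)*(-15469 + 37534) = ((166 + 302) - 48252)*22065 = (468 - 48252)*22065 = -47784*22065 = -1054353960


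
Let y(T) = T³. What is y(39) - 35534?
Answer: 23785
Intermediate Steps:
y(39) - 35534 = 39³ - 35534 = 59319 - 35534 = 23785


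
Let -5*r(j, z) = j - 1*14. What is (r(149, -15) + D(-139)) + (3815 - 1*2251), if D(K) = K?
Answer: 1398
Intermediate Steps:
r(j, z) = 14/5 - j/5 (r(j, z) = -(j - 1*14)/5 = -(j - 14)/5 = -(-14 + j)/5 = 14/5 - j/5)
(r(149, -15) + D(-139)) + (3815 - 1*2251) = ((14/5 - 1/5*149) - 139) + (3815 - 1*2251) = ((14/5 - 149/5) - 139) + (3815 - 2251) = (-27 - 139) + 1564 = -166 + 1564 = 1398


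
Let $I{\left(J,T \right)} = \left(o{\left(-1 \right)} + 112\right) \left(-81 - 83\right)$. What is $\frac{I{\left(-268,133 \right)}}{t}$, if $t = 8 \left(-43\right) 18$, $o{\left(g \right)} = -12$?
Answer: $\frac{1025}{387} \approx 2.6486$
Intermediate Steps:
$t = -6192$ ($t = \left(-344\right) 18 = -6192$)
$I{\left(J,T \right)} = -16400$ ($I{\left(J,T \right)} = \left(-12 + 112\right) \left(-81 - 83\right) = 100 \left(-164\right) = -16400$)
$\frac{I{\left(-268,133 \right)}}{t} = - \frac{16400}{-6192} = \left(-16400\right) \left(- \frac{1}{6192}\right) = \frac{1025}{387}$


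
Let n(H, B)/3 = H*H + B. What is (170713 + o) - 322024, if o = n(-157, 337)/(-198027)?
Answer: -9987912785/66009 ≈ -1.5131e+5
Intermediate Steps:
n(H, B) = 3*B + 3*H² (n(H, B) = 3*(H*H + B) = 3*(H² + B) = 3*(B + H²) = 3*B + 3*H²)
o = -24986/66009 (o = (3*337 + 3*(-157)²)/(-198027) = (1011 + 3*24649)*(-1/198027) = (1011 + 73947)*(-1/198027) = 74958*(-1/198027) = -24986/66009 ≈ -0.37852)
(170713 + o) - 322024 = (170713 - 24986/66009) - 322024 = 11268569431/66009 - 322024 = -9987912785/66009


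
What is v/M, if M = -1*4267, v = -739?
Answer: 739/4267 ≈ 0.17319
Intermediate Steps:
M = -4267
v/M = -739/(-4267) = -739*(-1/4267) = 739/4267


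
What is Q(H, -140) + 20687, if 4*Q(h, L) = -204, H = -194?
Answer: 20636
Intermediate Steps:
Q(h, L) = -51 (Q(h, L) = (¼)*(-204) = -51)
Q(H, -140) + 20687 = -51 + 20687 = 20636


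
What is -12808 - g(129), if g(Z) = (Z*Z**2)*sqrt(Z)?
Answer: -12808 - 2146689*sqrt(129) ≈ -2.4394e+7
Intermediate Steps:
g(Z) = Z**(7/2) (g(Z) = Z**3*sqrt(Z) = Z**(7/2))
-12808 - g(129) = -12808 - 129**(7/2) = -12808 - 2146689*sqrt(129)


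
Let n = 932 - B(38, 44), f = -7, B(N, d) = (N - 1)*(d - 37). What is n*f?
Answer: -4711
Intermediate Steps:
B(N, d) = (-1 + N)*(-37 + d)
n = 673 (n = 932 - (37 - 1*44 - 37*38 + 38*44) = 932 - (37 - 44 - 1406 + 1672) = 932 - 1*259 = 932 - 259 = 673)
n*f = 673*(-7) = -4711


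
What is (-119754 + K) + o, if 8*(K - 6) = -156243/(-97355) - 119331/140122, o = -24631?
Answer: -15756448047911779/109132618480 ≈ -1.4438e+5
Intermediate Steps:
K = 665071323021/109132618480 (K = 6 + (-156243/(-97355) - 119331/140122)/8 = 6 + (-156243*(-1/97355) - 119331*1/140122)/8 = 6 + (156243/97355 - 119331/140122)/8 = 6 + (⅛)*(10275612141/13641577310) = 6 + 10275612141/109132618480 = 665071323021/109132618480 ≈ 6.0942)
(-119754 + K) + o = (-119754 + 665071323021/109132618480) - 24631 = -13068402522130899/109132618480 - 24631 = -15756448047911779/109132618480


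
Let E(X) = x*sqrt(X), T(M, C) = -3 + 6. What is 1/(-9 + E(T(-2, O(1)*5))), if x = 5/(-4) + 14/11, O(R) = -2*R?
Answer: -5808/52271 - 44*sqrt(3)/156813 ≈ -0.11160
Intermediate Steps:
T(M, C) = 3
x = 1/44 (x = 5*(-1/4) + 14*(1/11) = -5/4 + 14/11 = 1/44 ≈ 0.022727)
E(X) = sqrt(X)/44
1/(-9 + E(T(-2, O(1)*5))) = 1/(-9 + sqrt(3)/44)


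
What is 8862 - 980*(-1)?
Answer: 9842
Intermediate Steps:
8862 - 980*(-1) = 8862 + 980 = 9842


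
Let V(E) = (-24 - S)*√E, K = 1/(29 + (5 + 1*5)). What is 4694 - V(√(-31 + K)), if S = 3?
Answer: 4694 + 9*(-1208)^(¼)*39^(¾)/13 ≈ 4739.0 + 45.04*I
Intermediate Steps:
K = 1/39 (K = 1/(29 + (5 + 5)) = 1/(29 + 10) = 1/39 ≈ 0.025641)
V(E) = -27*√E (V(E) = (-24 - 1*3)*√E = (-24 - 3)*√E = -27*√E)
4694 - V(√(-31 + K)) = 4694 - (-27)*√(√(-31 + 1/39)) = 4694 - (-27)*√(√(-1208/39)) = 4694 - (-27)*√(2*I*√11778/39) = 4694 - (-27)*78^(¾)*151^(¼)*√I/39 = 4694 - (-9)*78^(¾)*151^(¼)*√I/13 = 4694 + 9*78^(¾)*151^(¼)*√I/13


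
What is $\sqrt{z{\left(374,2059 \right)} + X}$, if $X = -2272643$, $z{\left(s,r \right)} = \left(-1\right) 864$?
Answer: $i \sqrt{2273507} \approx 1507.8 i$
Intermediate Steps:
$z{\left(s,r \right)} = -864$
$\sqrt{z{\left(374,2059 \right)} + X} = \sqrt{-864 - 2272643} = \sqrt{-2273507} = i \sqrt{2273507}$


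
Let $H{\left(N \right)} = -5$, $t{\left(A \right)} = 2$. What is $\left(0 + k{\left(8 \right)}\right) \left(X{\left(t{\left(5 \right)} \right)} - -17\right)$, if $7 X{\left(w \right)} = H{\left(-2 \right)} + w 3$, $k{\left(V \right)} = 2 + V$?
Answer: $\frac{1200}{7} \approx 171.43$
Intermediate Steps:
$X{\left(w \right)} = - \frac{5}{7} + \frac{3 w}{7}$ ($X{\left(w \right)} = \frac{-5 + w 3}{7} = \frac{-5 + 3 w}{7} = - \frac{5}{7} + \frac{3 w}{7}$)
$\left(0 + k{\left(8 \right)}\right) \left(X{\left(t{\left(5 \right)} \right)} - -17\right) = \left(0 + \left(2 + 8\right)\right) \left(\left(- \frac{5}{7} + \frac{3}{7} \cdot 2\right) - -17\right) = \left(0 + 10\right) \left(\left(- \frac{5}{7} + \frac{6}{7}\right) + 17\right) = 10 \left(\frac{1}{7} + 17\right) = 10 \cdot \frac{120}{7} = \frac{1200}{7}$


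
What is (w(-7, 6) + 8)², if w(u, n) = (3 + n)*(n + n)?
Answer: 13456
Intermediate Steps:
w(u, n) = 2*n*(3 + n) (w(u, n) = (3 + n)*(2*n) = 2*n*(3 + n))
(w(-7, 6) + 8)² = (2*6*(3 + 6) + 8)² = (2*6*9 + 8)² = (108 + 8)² = 116² = 13456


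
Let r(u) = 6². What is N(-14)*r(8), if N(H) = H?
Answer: -504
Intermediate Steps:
r(u) = 36
N(-14)*r(8) = -14*36 = -504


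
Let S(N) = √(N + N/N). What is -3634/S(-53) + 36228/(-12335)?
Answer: -36228/12335 + 1817*I*√13/13 ≈ -2.937 + 503.95*I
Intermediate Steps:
S(N) = √(1 + N) (S(N) = √(N + 1) = √(1 + N))
-3634/S(-53) + 36228/(-12335) = -3634/√(1 - 53) + 36228/(-12335) = -3634*(-I*√13/26) + 36228*(-1/12335) = -3634*(-I*√13/26) - 36228/12335 = -(-1817)*I*√13/13 - 36228/12335 = 1817*I*√13/13 - 36228/12335 = -36228/12335 + 1817*I*√13/13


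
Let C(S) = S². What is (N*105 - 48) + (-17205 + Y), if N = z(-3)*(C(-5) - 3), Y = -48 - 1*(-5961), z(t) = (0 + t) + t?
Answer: -25200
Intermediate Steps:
z(t) = 2*t (z(t) = t + t = 2*t)
Y = 5913 (Y = -48 + 5961 = 5913)
N = -132 (N = (2*(-3))*((-5)² - 3) = -6*(25 - 3) = -6*22 = -132)
(N*105 - 48) + (-17205 + Y) = (-132*105 - 48) + (-17205 + 5913) = (-13860 - 48) - 11292 = -13908 - 11292 = -25200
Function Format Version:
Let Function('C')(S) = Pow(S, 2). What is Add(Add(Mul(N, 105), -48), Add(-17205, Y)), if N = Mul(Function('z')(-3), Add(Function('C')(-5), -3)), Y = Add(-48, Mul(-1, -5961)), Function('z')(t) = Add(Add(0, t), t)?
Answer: -25200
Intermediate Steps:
Function('z')(t) = Mul(2, t) (Function('z')(t) = Add(t, t) = Mul(2, t))
Y = 5913 (Y = Add(-48, 5961) = 5913)
N = -132 (N = Mul(Mul(2, -3), Add(Pow(-5, 2), -3)) = Mul(-6, Add(25, -3)) = Mul(-6, 22) = -132)
Add(Add(Mul(N, 105), -48), Add(-17205, Y)) = Add(Add(Mul(-132, 105), -48), Add(-17205, 5913)) = Add(Add(-13860, -48), -11292) = Add(-13908, -11292) = -25200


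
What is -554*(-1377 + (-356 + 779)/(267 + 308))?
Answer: 438409008/575 ≈ 7.6245e+5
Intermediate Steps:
-554*(-1377 + (-356 + 779)/(267 + 308)) = -554*(-1377 + 423/575) = -554*(-791352/575) = 438409008/575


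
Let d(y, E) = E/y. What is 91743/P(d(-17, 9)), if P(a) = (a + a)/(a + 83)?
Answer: -21437281/3 ≈ -7.1458e+6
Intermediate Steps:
P(a) = 2*a/(83 + a) (P(a) = (2*a)/(83 + a) = 2*a/(83 + a))
91743/P(d(-17, 9)) = 91743/((2*(9/(-17))/(83 + 9/(-17)))) = 91743/((2*(9*(-1/17))/(83 + 9*(-1/17)))) = 91743/((2*(-9/17)/(83 - 9/17))) = 91743/((2*(-9/17)/(1402/17))) = 91743/((2*(-9/17)*(17/1402))) = 91743/(-9/701) = 91743*(-701/9) = -21437281/3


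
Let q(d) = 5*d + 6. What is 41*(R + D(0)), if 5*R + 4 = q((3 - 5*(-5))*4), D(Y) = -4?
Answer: 22222/5 ≈ 4444.4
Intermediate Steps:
q(d) = 6 + 5*d
R = 562/5 (R = -4/5 + (6 + 5*((3 - 5*(-5))*4))/5 = -4/5 + (6 + 5*((3 + 25)*4))/5 = -4/5 + (6 + 5*(28*4))/5 = -4/5 + (6 + 5*112)/5 = -4/5 + (6 + 560)/5 = -4/5 + (1/5)*566 = -4/5 + 566/5 = 562/5 ≈ 112.40)
41*(R + D(0)) = 41*(562/5 - 4) = 41*(542/5) = 22222/5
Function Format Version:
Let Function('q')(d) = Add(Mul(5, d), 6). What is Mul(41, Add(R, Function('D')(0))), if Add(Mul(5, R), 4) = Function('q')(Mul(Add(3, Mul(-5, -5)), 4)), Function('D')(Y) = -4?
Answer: Rational(22222, 5) ≈ 4444.4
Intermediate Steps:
Function('q')(d) = Add(6, Mul(5, d))
R = Rational(562, 5) (R = Add(Rational(-4, 5), Mul(Rational(1, 5), Add(6, Mul(5, Mul(Add(3, Mul(-5, -5)), 4))))) = Add(Rational(-4, 5), Mul(Rational(1, 5), Add(6, Mul(5, Mul(Add(3, 25), 4))))) = Add(Rational(-4, 5), Mul(Rational(1, 5), Add(6, Mul(5, Mul(28, 4))))) = Add(Rational(-4, 5), Mul(Rational(1, 5), Add(6, Mul(5, 112)))) = Add(Rational(-4, 5), Mul(Rational(1, 5), Add(6, 560))) = Add(Rational(-4, 5), Mul(Rational(1, 5), 566)) = Add(Rational(-4, 5), Rational(566, 5)) = Rational(562, 5) ≈ 112.40)
Mul(41, Add(R, Function('D')(0))) = Mul(41, Add(Rational(562, 5), -4)) = Mul(41, Rational(542, 5)) = Rational(22222, 5)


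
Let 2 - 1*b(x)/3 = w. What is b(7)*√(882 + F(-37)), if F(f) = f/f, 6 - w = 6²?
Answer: 96*√883 ≈ 2852.7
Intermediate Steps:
w = -30 (w = 6 - 1*6² = 6 - 1*36 = 6 - 36 = -30)
b(x) = 96 (b(x) = 6 - 3*(-30) = 6 + 90 = 96)
F(f) = 1
b(7)*√(882 + F(-37)) = 96*√(882 + 1) = 96*√883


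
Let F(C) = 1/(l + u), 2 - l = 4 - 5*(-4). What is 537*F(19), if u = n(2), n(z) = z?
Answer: -537/20 ≈ -26.850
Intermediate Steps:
l = -22 (l = 2 - (4 - 5*(-4)) = 2 - (4 - 1*(-20)) = 2 - (4 + 20) = 2 - 1*24 = 2 - 24 = -22)
u = 2
F(C) = -1/20 (F(C) = 1/(-22 + 2) = 1/(-20) = -1/20)
537*F(19) = 537*(-1/20) = -537/20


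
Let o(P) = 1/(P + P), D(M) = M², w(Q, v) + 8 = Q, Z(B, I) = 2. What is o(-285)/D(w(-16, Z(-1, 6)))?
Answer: -1/328320 ≈ -3.0458e-6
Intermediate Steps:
w(Q, v) = -8 + Q
o(P) = 1/(2*P)
o(-285)/D(w(-16, Z(-1, 6))) = ((½)/(-285))/((-8 - 16)²) = ((½)*(-1/285))/((-24)²) = -1/570/576 = -1/570*1/576 = -1/328320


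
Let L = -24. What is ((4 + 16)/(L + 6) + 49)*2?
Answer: 862/9 ≈ 95.778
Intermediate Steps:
((4 + 16)/(L + 6) + 49)*2 = ((4 + 16)/(-24 + 6) + 49)*2 = (20/(-18) + 49)*2 = (20*(-1/18) + 49)*2 = (-10/9 + 49)*2 = (431/9)*2 = 862/9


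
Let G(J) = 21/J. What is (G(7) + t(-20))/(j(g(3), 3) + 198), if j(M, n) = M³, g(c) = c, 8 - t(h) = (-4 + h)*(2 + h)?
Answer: -421/225 ≈ -1.8711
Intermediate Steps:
t(h) = 8 - (-4 + h)*(2 + h)
(G(7) + t(-20))/(j(g(3), 3) + 198) = (21/7 + (16 - 1*(-20)² + 2*(-20)))/(3³ + 198) = (21*(⅐) + (16 - 1*400 - 40))/(27 + 198) = (3 + (16 - 400 - 40))/225 = (3 - 424)*(1/225) = -421*1/225 = -421/225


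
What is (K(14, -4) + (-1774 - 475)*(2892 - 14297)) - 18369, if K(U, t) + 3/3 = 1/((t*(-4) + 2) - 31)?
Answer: 333209174/13 ≈ 2.5631e+7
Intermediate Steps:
K(U, t) = -1 + 1/(-29 - 4*t) (K(U, t) = -1 + 1/((t*(-4) + 2) - 31) = -1 + 1/((-4*t + 2) - 31) = -1 + 1/((2 - 4*t) - 31) = -1 + 1/(-29 - 4*t))
(K(14, -4) + (-1774 - 475)*(2892 - 14297)) - 18369 = (2*(-15 - 2*(-4))/(29 + 4*(-4)) + (-1774 - 475)*(2892 - 14297)) - 18369 = (2*(-15 + 8)/(29 - 16) - 2249*(-11405)) - 18369 = (2*(-7)/13 + 25649845) - 18369 = (2*(1/13)*(-7) + 25649845) - 18369 = (-14/13 + 25649845) - 18369 = 333447971/13 - 18369 = 333209174/13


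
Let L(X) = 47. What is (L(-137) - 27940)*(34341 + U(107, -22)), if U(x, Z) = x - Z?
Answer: -961471710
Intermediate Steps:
(L(-137) - 27940)*(34341 + U(107, -22)) = (47 - 27940)*(34341 + (107 - 1*(-22))) = -27893*(34341 + (107 + 22)) = -27893*(34341 + 129) = -27893*34470 = -961471710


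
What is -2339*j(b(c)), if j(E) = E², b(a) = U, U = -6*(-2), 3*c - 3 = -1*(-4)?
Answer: -336816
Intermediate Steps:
c = 7/3 (c = 1 + (-1*(-4))/3 = 1 + (⅓)*4 = 1 + 4/3 = 7/3 ≈ 2.3333)
U = 12
b(a) = 12
-2339*j(b(c)) = -2339*12² = -2339*144 = -336816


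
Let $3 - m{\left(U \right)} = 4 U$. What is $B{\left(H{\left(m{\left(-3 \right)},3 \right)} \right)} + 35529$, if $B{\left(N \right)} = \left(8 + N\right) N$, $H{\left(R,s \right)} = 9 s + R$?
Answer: $37629$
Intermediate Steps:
$m{\left(U \right)} = 3 - 4 U$
$H{\left(R,s \right)} = R + 9 s$
$B{\left(N \right)} = N \left(8 + N\right)$
$B{\left(H{\left(m{\left(-3 \right)},3 \right)} \right)} + 35529 = \left(\left(3 - -12\right) + 9 \cdot 3\right) \left(8 + \left(\left(3 - -12\right) + 9 \cdot 3\right)\right) + 35529 = \left(\left(3 + 12\right) + 27\right) \left(8 + \left(\left(3 + 12\right) + 27\right)\right) + 35529 = \left(15 + 27\right) \left(8 + \left(15 + 27\right)\right) + 35529 = 42 \left(8 + 42\right) + 35529 = 42 \cdot 50 + 35529 = 2100 + 35529 = 37629$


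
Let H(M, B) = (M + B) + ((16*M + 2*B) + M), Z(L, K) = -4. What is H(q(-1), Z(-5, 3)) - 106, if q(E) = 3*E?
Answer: -172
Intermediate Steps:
H(M, B) = 3*B + 18*M (H(M, B) = (B + M) + ((2*B + 16*M) + M) = (B + M) + (2*B + 17*M) = 3*B + 18*M)
H(q(-1), Z(-5, 3)) - 106 = (3*(-4) + 18*(3*(-1))) - 106 = (-12 + 18*(-3)) - 106 = (-12 - 54) - 106 = -66 - 106 = -172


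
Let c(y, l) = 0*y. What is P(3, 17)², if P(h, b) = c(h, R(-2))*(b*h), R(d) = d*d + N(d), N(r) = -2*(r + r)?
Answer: 0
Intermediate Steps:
N(r) = -4*r
R(d) = d² - 4*d (R(d) = d*d - 4*d = d² - 4*d)
c(y, l) = 0
P(h, b) = 0 (P(h, b) = 0*(b*h) = 0)
P(3, 17)² = 0² = 0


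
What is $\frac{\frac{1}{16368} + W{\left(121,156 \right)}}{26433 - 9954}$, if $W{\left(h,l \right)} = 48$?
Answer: $\frac{785665}{269728272} \approx 0.0029128$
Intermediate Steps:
$\frac{\frac{1}{16368} + W{\left(121,156 \right)}}{26433 - 9954} = \frac{\frac{1}{16368} + 48}{26433 - 9954} = \frac{\frac{1}{16368} + 48}{16479} = \frac{785665}{16368} \cdot \frac{1}{16479} = \frac{785665}{269728272}$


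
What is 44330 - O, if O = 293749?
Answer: -249419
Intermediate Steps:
44330 - O = 44330 - 1*293749 = 44330 - 293749 = -249419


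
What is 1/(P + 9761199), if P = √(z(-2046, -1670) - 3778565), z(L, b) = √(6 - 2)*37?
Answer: 3253733/31760336565364 - I*√3778491/95281009696092 ≈ 1.0245e-7 - 2.0401e-11*I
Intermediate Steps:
z(L, b) = 74 (z(L, b) = √4*37 = 2*37 = 74)
P = I*√3778491 (P = √(74 - 3778565) = √(-3778491) = I*√3778491 ≈ 1943.8*I)
1/(P + 9761199) = 1/(I*√3778491 + 9761199) = 1/(9761199 + I*√3778491)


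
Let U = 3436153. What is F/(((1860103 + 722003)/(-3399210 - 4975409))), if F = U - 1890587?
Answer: -6471763194677/1291053 ≈ -5.0128e+6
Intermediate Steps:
F = 1545566 (F = 3436153 - 1890587 = 1545566)
F/(((1860103 + 722003)/(-3399210 - 4975409))) = 1545566/(((1860103 + 722003)/(-3399210 - 4975409))) = 1545566/((2582106/(-8374619))) = 1545566/((2582106*(-1/8374619))) = 1545566/(-2582106/8374619) = 1545566*(-8374619/2582106) = -6471763194677/1291053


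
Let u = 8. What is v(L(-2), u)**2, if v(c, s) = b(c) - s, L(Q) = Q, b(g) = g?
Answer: 100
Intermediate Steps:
v(c, s) = c - s
v(L(-2), u)**2 = (-2 - 1*8)**2 = (-2 - 8)**2 = (-10)**2 = 100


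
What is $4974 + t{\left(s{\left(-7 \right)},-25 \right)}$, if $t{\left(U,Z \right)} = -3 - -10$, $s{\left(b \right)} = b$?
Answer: $4981$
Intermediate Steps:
$t{\left(U,Z \right)} = 7$ ($t{\left(U,Z \right)} = -3 + 10 = 7$)
$4974 + t{\left(s{\left(-7 \right)},-25 \right)} = 4974 + 7 = 4981$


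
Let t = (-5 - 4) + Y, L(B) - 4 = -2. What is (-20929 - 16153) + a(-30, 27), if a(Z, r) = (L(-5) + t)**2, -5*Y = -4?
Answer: -926089/25 ≈ -37044.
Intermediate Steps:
Y = 4/5 (Y = -1/5*(-4) = 4/5 ≈ 0.80000)
L(B) = 2 (L(B) = 4 - 2 = 2)
t = -41/5 (t = (-5 - 4) + 4/5 = -9 + 4/5 = -41/5 ≈ -8.2000)
a(Z, r) = 961/25 (a(Z, r) = (2 - 41/5)**2 = (-31/5)**2 = 961/25)
(-20929 - 16153) + a(-30, 27) = (-20929 - 16153) + 961/25 = -37082 + 961/25 = -926089/25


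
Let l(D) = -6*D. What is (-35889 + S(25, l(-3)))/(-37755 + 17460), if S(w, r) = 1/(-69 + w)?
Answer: 1579117/892980 ≈ 1.7684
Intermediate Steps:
(-35889 + S(25, l(-3)))/(-37755 + 17460) = (-35889 + 1/(-69 + 25))/(-37755 + 17460) = (-35889 + 1/(-44))/(-20295) = (-35889 - 1/44)*(-1/20295) = -1579117/44*(-1/20295) = 1579117/892980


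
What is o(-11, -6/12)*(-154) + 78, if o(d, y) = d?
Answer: 1772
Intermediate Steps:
o(-11, -6/12)*(-154) + 78 = -11*(-154) + 78 = 1694 + 78 = 1772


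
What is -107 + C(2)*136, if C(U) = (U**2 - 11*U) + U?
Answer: -2283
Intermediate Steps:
C(U) = U**2 - 10*U
-107 + C(2)*136 = -107 + (2*(-10 + 2))*136 = -107 + (2*(-8))*136 = -107 - 16*136 = -107 - 2176 = -2283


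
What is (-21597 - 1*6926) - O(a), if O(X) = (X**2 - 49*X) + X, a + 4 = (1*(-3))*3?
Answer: -29316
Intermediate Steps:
a = -13 (a = -4 + (1*(-3))*3 = -4 - 3*3 = -4 - 9 = -13)
O(X) = X**2 - 48*X
(-21597 - 1*6926) - O(a) = (-21597 - 1*6926) - (-13)*(-48 - 13) = (-21597 - 6926) - (-13)*(-61) = -28523 - 1*793 = -28523 - 793 = -29316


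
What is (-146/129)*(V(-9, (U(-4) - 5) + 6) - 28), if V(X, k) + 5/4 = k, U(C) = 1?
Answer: 7957/258 ≈ 30.841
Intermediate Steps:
V(X, k) = -5/4 + k
(-146/129)*(V(-9, (U(-4) - 5) + 6) - 28) = (-146/129)*((-5/4 + ((1 - 5) + 6)) - 28) = (-146*1/129)*((-5/4 + (-4 + 6)) - 28) = -146*((-5/4 + 2) - 28)/129 = -146*(¾ - 28)/129 = -146/129*(-109/4) = 7957/258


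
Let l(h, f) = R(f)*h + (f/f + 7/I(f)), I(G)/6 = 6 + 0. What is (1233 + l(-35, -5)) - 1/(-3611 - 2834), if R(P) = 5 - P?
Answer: 205150831/232020 ≈ 884.19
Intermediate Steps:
I(G) = 36 (I(G) = 6*(6 + 0) = 6*6 = 36)
l(h, f) = 43/36 + h*(5 - f) (l(h, f) = (5 - f)*h + (f/f + 7/36) = h*(5 - f) + (1 + 7*(1/36)) = h*(5 - f) + (1 + 7/36) = h*(5 - f) + 43/36 = 43/36 + h*(5 - f))
(1233 + l(-35, -5)) - 1/(-3611 - 2834) = (1233 + (43/36 - 1*(-35)*(-5 - 5))) - 1/(-3611 - 2834) = (1233 + (43/36 - 1*(-35)*(-10))) - 1/(-6445) = (1233 + (43/36 - 350)) - 1*(-1/6445) = (1233 - 12557/36) + 1/6445 = 31831/36 + 1/6445 = 205150831/232020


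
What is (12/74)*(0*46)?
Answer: 0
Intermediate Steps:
(12/74)*(0*46) = (12*(1/74))*0 = (6/37)*0 = 0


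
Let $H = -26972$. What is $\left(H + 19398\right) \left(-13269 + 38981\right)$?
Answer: $-194742688$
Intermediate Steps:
$\left(H + 19398\right) \left(-13269 + 38981\right) = \left(-26972 + 19398\right) \left(-13269 + 38981\right) = \left(-7574\right) 25712 = -194742688$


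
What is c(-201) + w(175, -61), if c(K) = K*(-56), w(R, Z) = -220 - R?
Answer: 10861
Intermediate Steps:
c(K) = -56*K
c(-201) + w(175, -61) = -56*(-201) + (-220 - 1*175) = 11256 + (-220 - 175) = 11256 - 395 = 10861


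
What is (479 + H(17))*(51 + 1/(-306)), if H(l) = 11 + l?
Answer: 2637245/102 ≈ 25855.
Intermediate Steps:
(479 + H(17))*(51 + 1/(-306)) = (479 + (11 + 17))*(51 + 1/(-306)) = (479 + 28)*(51 - 1/306) = 507*(15605/306) = 2637245/102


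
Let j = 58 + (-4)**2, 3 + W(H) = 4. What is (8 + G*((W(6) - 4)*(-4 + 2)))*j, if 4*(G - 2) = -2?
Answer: 1258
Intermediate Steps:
W(H) = 1 (W(H) = -3 + 4 = 1)
j = 74 (j = 58 + 16 = 74)
G = 3/2 (G = 2 + (1/4)*(-2) = 2 - 1/2 = 3/2 ≈ 1.5000)
(8 + G*((W(6) - 4)*(-4 + 2)))*j = (8 + 3*((1 - 4)*(-4 + 2))/2)*74 = (8 + 3*(-3*(-2))/2)*74 = (8 + (3/2)*6)*74 = (8 + 9)*74 = 17*74 = 1258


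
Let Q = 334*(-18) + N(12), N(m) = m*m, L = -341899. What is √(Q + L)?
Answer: I*√347767 ≈ 589.72*I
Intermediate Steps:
N(m) = m²
Q = -5868 (Q = 334*(-18) + 12² = -6012 + 144 = -5868)
√(Q + L) = √(-5868 - 341899) = √(-347767) = I*√347767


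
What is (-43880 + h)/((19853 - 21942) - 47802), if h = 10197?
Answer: 33683/49891 ≈ 0.67513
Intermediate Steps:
(-43880 + h)/((19853 - 21942) - 47802) = (-43880 + 10197)/((19853 - 21942) - 47802) = -33683/(-2089 - 47802) = -33683/(-49891) = -33683*(-1/49891) = 33683/49891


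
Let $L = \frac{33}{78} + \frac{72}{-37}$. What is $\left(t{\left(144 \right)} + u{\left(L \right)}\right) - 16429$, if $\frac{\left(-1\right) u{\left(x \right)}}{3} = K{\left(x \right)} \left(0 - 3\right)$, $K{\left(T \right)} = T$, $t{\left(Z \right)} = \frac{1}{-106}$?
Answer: $- \frac{419174140}{25493} \approx -16443.0$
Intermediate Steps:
$t{\left(Z \right)} = - \frac{1}{106}$
$L = - \frac{1465}{962}$ ($L = 33 \cdot \frac{1}{78} + 72 \left(- \frac{1}{37}\right) = \frac{11}{26} - \frac{72}{37} = - \frac{1465}{962} \approx -1.5229$)
$u{\left(x \right)} = 9 x$ ($u{\left(x \right)} = - 3 x \left(0 - 3\right) = - 3 x \left(-3\right) = - 3 \left(- 3 x\right) = 9 x$)
$\left(t{\left(144 \right)} + u{\left(L \right)}\right) - 16429 = \left(- \frac{1}{106} + 9 \left(- \frac{1465}{962}\right)\right) - 16429 = \left(- \frac{1}{106} - \frac{13185}{962}\right) - 16429 = - \frac{349643}{25493} - 16429 = - \frac{419174140}{25493}$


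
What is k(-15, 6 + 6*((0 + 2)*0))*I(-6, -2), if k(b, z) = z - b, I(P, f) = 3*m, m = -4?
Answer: -252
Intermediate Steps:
I(P, f) = -12 (I(P, f) = 3*(-4) = -12)
k(-15, 6 + 6*((0 + 2)*0))*I(-6, -2) = ((6 + 6*((0 + 2)*0)) - 1*(-15))*(-12) = ((6 + 6*(2*0)) + 15)*(-12) = ((6 + 6*0) + 15)*(-12) = ((6 + 0) + 15)*(-12) = (6 + 15)*(-12) = 21*(-12) = -252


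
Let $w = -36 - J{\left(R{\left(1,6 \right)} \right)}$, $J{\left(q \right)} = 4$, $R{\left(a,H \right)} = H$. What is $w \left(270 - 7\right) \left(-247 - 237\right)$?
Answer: $5091680$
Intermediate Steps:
$w = -40$ ($w = -36 - 4 = -40$)
$w \left(270 - 7\right) \left(-247 - 237\right) = - 40 \left(270 - 7\right) \left(-247 - 237\right) = - 40 \cdot 263 \left(-484\right) = \left(-40\right) \left(-127292\right) = 5091680$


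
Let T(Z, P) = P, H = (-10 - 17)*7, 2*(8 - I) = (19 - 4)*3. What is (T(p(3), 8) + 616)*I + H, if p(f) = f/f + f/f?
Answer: -9237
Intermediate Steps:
I = -29/2 (I = 8 - (19 - 4)*3/2 = 8 - 15*3/2 = 8 - ½*45 = 8 - 45/2 = -29/2 ≈ -14.500)
H = -189 (H = -27*7 = -189)
p(f) = 2 (p(f) = 1 + 1 = 2)
(T(p(3), 8) + 616)*I + H = (8 + 616)*(-29/2) - 189 = 624*(-29/2) - 189 = -9048 - 189 = -9237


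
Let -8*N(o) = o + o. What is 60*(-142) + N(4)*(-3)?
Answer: -8517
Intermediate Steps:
N(o) = -o/4 (N(o) = -(o + o)/8 = -o/4)
60*(-142) + N(4)*(-3) = 60*(-142) - ¼*4*(-3) = -8520 - 1*(-3) = -8520 + 3 = -8517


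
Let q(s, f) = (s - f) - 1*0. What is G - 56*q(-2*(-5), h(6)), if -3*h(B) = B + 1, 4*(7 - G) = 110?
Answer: -4267/6 ≈ -711.17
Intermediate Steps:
G = -41/2 (G = 7 - ¼*110 = 7 - 55/2 = -41/2 ≈ -20.500)
h(B) = -⅓ - B/3 (h(B) = -(B + 1)/3 = -(1 + B)/3 = -⅓ - B/3)
q(s, f) = s - f (q(s, f) = (s - f) + 0 = s - f)
G - 56*q(-2*(-5), h(6)) = -41/2 - 56*(-2*(-5) - (-⅓ - ⅓*6)) = -41/2 - 56*(10 - (-⅓ - 2)) = -41/2 - 56*(10 - 1*(-7/3)) = -41/2 - 56*(10 + 7/3) = -41/2 - 56*37/3 = -41/2 - 2072/3 = -4267/6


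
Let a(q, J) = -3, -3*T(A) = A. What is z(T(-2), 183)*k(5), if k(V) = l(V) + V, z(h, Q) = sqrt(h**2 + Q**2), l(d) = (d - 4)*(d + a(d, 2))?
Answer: 7*sqrt(301405)/3 ≈ 1281.0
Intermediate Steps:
T(A) = -A/3
l(d) = (-4 + d)*(-3 + d) (l(d) = (d - 4)*(d - 3) = (-4 + d)*(-3 + d))
z(h, Q) = sqrt(Q**2 + h**2)
k(V) = 12 + V**2 - 6*V (k(V) = (12 + V**2 - 7*V) + V = 12 + V**2 - 6*V)
z(T(-2), 183)*k(5) = sqrt(183**2 + (-1/3*(-2))**2)*(12 + 5**2 - 6*5) = sqrt(33489 + (2/3)**2)*(12 + 25 - 30) = sqrt(33489 + 4/9)*7 = sqrt(301405/9)*7 = (sqrt(301405)/3)*7 = 7*sqrt(301405)/3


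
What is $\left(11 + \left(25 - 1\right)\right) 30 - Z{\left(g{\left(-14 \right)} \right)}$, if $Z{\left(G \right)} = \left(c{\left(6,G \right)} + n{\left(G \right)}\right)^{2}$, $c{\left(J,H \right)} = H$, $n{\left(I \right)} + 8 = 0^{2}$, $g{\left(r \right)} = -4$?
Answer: $906$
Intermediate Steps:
$n{\left(I \right)} = -8$ ($n{\left(I \right)} = -8 + 0^{2} = -8 + 0 = -8$)
$Z{\left(G \right)} = \left(-8 + G\right)^{2}$ ($Z{\left(G \right)} = \left(G - 8\right)^{2} = \left(-8 + G\right)^{2}$)
$\left(11 + \left(25 - 1\right)\right) 30 - Z{\left(g{\left(-14 \right)} \right)} = \left(11 + \left(25 - 1\right)\right) 30 - \left(-8 - 4\right)^{2} = \left(11 + \left(25 - 1\right)\right) 30 - \left(-12\right)^{2} = \left(11 + 24\right) 30 - 144 = 35 \cdot 30 - 144 = 1050 - 144 = 906$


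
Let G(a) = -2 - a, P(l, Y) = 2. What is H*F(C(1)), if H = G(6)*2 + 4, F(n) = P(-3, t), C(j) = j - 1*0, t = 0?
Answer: -24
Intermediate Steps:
C(j) = j (C(j) = j + 0 = j)
F(n) = 2
H = -12 (H = (-2 - 1*6)*2 + 4 = (-2 - 6)*2 + 4 = -8*2 + 4 = -16 + 4 = -12)
H*F(C(1)) = -12*2 = -24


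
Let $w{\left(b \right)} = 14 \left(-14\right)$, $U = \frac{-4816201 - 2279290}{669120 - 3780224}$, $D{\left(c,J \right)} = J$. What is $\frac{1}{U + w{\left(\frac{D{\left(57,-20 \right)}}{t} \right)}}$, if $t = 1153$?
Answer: $- \frac{3111104}{602680893} \approx -0.0051621$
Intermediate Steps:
$U = \frac{7095491}{3111104}$ ($U = - \frac{7095491}{-3111104} = \left(-7095491\right) \left(- \frac{1}{3111104}\right) = \frac{7095491}{3111104} \approx 2.2807$)
$w{\left(b \right)} = -196$
$\frac{1}{U + w{\left(\frac{D{\left(57,-20 \right)}}{t} \right)}} = \frac{1}{\frac{7095491}{3111104} - 196} = \frac{1}{- \frac{602680893}{3111104}} = - \frac{3111104}{602680893}$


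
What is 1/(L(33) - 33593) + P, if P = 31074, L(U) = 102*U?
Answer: 939273797/30227 ≈ 31074.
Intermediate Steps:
1/(L(33) - 33593) + P = 1/(102*33 - 33593) + 31074 = 1/(3366 - 33593) + 31074 = 1/(-30227) + 31074 = -1/30227 + 31074 = 939273797/30227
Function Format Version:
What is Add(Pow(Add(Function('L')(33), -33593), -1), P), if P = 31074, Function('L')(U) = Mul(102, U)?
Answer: Rational(939273797, 30227) ≈ 31074.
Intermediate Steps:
Add(Pow(Add(Function('L')(33), -33593), -1), P) = Add(Pow(Add(Mul(102, 33), -33593), -1), 31074) = Add(Pow(Add(3366, -33593), -1), 31074) = Add(Pow(-30227, -1), 31074) = Add(Rational(-1, 30227), 31074) = Rational(939273797, 30227)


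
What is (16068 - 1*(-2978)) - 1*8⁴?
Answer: 14950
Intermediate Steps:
(16068 - 1*(-2978)) - 1*8⁴ = (16068 + 2978) - 1*4096 = 19046 - 4096 = 14950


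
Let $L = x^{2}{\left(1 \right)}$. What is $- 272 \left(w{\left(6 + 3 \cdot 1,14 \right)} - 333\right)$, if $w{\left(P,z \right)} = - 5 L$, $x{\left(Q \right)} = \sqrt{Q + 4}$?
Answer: $97376$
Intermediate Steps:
$x{\left(Q \right)} = \sqrt{4 + Q}$
$L = 5$ ($L = \left(\sqrt{4 + 1}\right)^{2} = \left(\sqrt{5}\right)^{2} = 5$)
$w{\left(P,z \right)} = -25$ ($w{\left(P,z \right)} = \left(-5\right) 5 = -25$)
$- 272 \left(w{\left(6 + 3 \cdot 1,14 \right)} - 333\right) = - 272 \left(-25 - 333\right) = \left(-272\right) \left(-358\right) = 97376$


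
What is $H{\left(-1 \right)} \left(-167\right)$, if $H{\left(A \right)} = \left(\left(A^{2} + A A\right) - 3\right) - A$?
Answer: $0$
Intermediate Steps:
$H{\left(A \right)} = -3 - A + 2 A^{2}$ ($H{\left(A \right)} = \left(\left(A^{2} + A^{2}\right) - 3\right) - A = \left(2 A^{2} - 3\right) - A = \left(-3 + 2 A^{2}\right) - A = -3 - A + 2 A^{2}$)
$H{\left(-1 \right)} \left(-167\right) = \left(-3 - -1 + 2 \left(-1\right)^{2}\right) \left(-167\right) = \left(-3 + 1 + 2 \cdot 1\right) \left(-167\right) = \left(-3 + 1 + 2\right) \left(-167\right) = 0 \left(-167\right) = 0$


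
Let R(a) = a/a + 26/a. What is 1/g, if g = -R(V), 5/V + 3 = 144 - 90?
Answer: -5/1331 ≈ -0.0037566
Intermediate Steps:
V = 5/51 (V = 5/(-3 + (144 - 90)) = 5/(-3 + 54) = 5/51 ≈ 0.098039)
R(a) = 1 + 26/a
g = -1331/5 (g = -(26 + 5/51)/5/51 = -51*1331/(5*51) = -1*1331/5 = -1331/5 ≈ -266.20)
1/g = 1/(-1331/5) = -5/1331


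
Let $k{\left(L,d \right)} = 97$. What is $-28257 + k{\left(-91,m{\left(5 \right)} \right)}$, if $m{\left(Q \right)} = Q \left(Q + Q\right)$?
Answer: $-28160$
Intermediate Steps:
$m{\left(Q \right)} = 2 Q^{2}$ ($m{\left(Q \right)} = Q 2 Q = 2 Q^{2}$)
$-28257 + k{\left(-91,m{\left(5 \right)} \right)} = -28257 + 97 = -28160$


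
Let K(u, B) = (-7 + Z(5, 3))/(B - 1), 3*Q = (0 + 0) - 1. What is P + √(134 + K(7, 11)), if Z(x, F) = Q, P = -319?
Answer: -319 + √29985/15 ≈ -307.46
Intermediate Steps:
Q = -⅓ (Q = ((0 + 0) - 1)/3 = (0 - 1)/3 = (⅓)*(-1) = -⅓ ≈ -0.33333)
Z(x, F) = -⅓
K(u, B) = -22/(3*(-1 + B)) (K(u, B) = (-7 - ⅓)/(B - 1) = -22/(3*(-1 + B)))
P + √(134 + K(7, 11)) = -319 + √(134 - 22/(-3 + 3*11)) = -319 + √(134 - 22/(-3 + 33)) = -319 + √(134 - 22/30) = -319 + √(134 - 22*1/30) = -319 + √(134 - 11/15) = -319 + √(1999/15) = -319 + √29985/15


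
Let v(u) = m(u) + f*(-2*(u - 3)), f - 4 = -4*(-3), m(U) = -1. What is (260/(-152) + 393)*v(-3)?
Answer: 2839979/38 ≈ 74736.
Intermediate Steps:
f = 16 (f = 4 - 4*(-3) = 4 + 12 = 16)
v(u) = 95 - 32*u (v(u) = -1 + 16*(-2*(u - 3)) = -1 + 16*(-2*(-3 + u)) = -1 + 16*(6 - 2*u) = -1 + (96 - 32*u) = 95 - 32*u)
(260/(-152) + 393)*v(-3) = (260/(-152) + 393)*(95 - 32*(-3)) = (260*(-1/152) + 393)*(95 + 96) = (-65/38 + 393)*191 = (14869/38)*191 = 2839979/38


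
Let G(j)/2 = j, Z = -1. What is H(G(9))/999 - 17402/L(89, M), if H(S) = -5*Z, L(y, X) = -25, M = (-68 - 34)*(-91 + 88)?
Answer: 17384723/24975 ≈ 696.08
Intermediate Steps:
G(j) = 2*j
M = 306 (M = -102*(-3) = 306)
H(S) = 5 (H(S) = -5*(-1) = 5)
H(G(9))/999 - 17402/L(89, M) = 5/999 - 17402/(-25) = 5*(1/999) - 17402*(-1/25) = 5/999 + 17402/25 = 17384723/24975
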